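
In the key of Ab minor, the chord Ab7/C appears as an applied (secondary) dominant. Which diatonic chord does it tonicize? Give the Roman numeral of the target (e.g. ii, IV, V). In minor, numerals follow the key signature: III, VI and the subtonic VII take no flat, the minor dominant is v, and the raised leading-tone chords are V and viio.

iv

The chord is a dominant seventh chord on Ab.
A dominant resolves down a perfect fifth: Ab → Db. In Ab minor, Db is scale degree 4, i.e. iv.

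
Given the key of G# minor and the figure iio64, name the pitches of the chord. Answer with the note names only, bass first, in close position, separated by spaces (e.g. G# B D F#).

The numeral's case and figure indicate a diminished triad. In G# minor its root, scale degree 2, is A#.
Stacking thirds from A# gives A#-C#-E.
The figured bass 64 indicates second inversion, placing the fifth (E) in the bass: E-A#-C#.

E A# C#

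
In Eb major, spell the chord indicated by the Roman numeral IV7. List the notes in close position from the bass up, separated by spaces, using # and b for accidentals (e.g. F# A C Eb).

In Eb major, the fourth degree is Ab, and the diatonic chord built there is a major seventh chord.
That chord is spelled Ab-C-Eb-G.

Ab C Eb G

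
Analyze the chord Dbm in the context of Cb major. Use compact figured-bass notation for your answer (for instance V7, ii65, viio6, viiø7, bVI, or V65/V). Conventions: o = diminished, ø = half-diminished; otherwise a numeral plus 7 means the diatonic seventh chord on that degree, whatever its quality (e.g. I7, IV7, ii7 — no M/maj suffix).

The pitches Db-Fb-Ab form a minor triad rooted on Db.
Db is scale degree 2 in Cb major, and a minor triad on that degree is written ii.

ii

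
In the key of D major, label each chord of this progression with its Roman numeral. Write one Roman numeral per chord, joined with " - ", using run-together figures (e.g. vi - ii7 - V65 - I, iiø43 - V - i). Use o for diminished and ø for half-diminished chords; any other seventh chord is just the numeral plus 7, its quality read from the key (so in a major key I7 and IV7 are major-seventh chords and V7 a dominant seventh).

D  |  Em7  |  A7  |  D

D has root D, degree 1 in D major, so I.
Em7: root E is the supertonic; minor seventh chord there is ii7.
A7 has root A, degree 5 in D major, so V7.
D: root D is the tonic; major triad there is I.

I - ii7 - V7 - I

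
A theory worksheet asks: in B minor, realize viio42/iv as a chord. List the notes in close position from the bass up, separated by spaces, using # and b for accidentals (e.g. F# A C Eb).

viio42/iv is a secondary leading-tone chord. The target iv is E in B minor; the applied chord is rooted a semitone below, on D#.
Building a fully diminished seventh chord on D# gives D#-F#-A-C.
With the 42 figure the chord is in third inversion; from the bass C upward in close position it reads C-D#-F#-A.

C D# F# A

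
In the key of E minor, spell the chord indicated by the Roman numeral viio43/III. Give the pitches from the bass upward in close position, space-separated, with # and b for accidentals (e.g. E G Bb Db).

C Eb F# A

viio43/III is a secondary leading-tone chord. The target III is G in E minor; the applied chord is rooted a semitone below, on F#.
Building a fully diminished seventh chord on F# gives F#-A-C-Eb.
With the 43 figure the chord is in second inversion; from the bass C upward in close position it reads C-Eb-F#-A.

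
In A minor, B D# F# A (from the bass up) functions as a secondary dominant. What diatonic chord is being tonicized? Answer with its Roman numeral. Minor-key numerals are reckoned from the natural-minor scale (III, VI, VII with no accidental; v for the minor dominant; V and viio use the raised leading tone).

V

The chord is a dominant seventh chord on B.
A dominant resolves down a perfect fifth: B → E. In A minor, E is scale degree 5, i.e. V.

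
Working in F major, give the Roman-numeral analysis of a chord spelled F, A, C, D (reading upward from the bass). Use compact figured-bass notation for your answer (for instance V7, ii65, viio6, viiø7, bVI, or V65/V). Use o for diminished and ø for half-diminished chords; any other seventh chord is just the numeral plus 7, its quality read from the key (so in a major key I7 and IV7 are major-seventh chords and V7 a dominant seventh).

Stacked in thirds the chord is D-F-A-C: a minor seventh chord on D.
In F major, D is the submediant; the diatonic minor seventh chord there is vi7.
With F in the bass the chord is in first inversion, so the figured bass is 65.

vi65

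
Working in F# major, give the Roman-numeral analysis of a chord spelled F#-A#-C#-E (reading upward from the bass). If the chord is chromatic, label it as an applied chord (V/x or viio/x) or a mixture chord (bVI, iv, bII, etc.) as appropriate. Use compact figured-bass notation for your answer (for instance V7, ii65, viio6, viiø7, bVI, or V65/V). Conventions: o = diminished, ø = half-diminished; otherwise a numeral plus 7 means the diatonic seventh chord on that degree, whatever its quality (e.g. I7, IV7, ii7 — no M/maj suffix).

V7/IV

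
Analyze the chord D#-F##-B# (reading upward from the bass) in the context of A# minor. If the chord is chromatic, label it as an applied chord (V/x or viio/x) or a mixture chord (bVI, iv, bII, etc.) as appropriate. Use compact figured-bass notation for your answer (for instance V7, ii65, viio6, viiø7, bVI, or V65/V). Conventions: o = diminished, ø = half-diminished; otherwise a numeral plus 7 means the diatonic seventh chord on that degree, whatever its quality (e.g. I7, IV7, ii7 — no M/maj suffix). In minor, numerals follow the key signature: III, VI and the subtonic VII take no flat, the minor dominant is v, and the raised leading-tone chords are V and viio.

The pitches B#-D#-F## form a minor triad rooted on B#.
B# is the second degree of A# minor. This is the minor supertonic, borrowed from the parallel major (the Dorian ii).
With D# in the bass the chord is in first inversion, so the figured bass is 6.

ii6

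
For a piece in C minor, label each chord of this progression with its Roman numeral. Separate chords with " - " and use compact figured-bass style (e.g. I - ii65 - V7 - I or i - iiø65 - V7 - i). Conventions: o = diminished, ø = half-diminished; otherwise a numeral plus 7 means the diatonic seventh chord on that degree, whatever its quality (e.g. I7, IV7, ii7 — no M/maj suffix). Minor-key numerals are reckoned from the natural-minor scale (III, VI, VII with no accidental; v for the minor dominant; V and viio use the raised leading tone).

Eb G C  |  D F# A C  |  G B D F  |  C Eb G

Eb-G-C: minor triad on C = scale degree 1 → i6.
D-F#-A-C: a dominant seventh chord on D, the applied dominant of V → V7/V.
G-B-D-F: dominant seventh chord on G = scale degree 5 → V7.
C-Eb-G: root C is the tonic; minor triad there is i.

i6 - V7/V - V7 - i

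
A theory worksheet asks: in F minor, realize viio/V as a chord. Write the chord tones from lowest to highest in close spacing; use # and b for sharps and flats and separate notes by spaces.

B D F

viio/V is a secondary leading-tone chord. The target V is C in F minor; the applied chord is rooted a semitone below, on B.
Building a diminished triad on B gives B-D-F.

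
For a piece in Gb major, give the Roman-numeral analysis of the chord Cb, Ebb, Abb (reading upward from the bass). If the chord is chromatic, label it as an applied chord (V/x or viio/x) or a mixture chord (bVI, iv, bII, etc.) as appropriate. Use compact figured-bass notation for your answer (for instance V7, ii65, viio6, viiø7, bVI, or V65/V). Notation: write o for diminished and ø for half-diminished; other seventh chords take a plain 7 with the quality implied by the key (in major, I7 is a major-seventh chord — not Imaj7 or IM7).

bII6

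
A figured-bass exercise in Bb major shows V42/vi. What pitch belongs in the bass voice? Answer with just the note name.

C

The applied chord V42/vi is rooted on D: D-F#-A-C.
The figure 42 means third inversion — the seventh is in the bass.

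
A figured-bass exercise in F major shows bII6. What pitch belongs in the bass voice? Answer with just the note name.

bII in F major has root Gb; the chord is Gb-Bb-Db.
The figure 6 means first inversion — the third is in the bass.

Bb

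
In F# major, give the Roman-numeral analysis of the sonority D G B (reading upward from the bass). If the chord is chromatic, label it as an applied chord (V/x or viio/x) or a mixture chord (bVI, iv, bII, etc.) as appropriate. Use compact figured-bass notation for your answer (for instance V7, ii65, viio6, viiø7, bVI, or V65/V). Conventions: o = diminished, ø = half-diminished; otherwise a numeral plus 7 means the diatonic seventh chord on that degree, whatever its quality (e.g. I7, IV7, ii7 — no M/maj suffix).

bII64

Stacked in thirds the chord is G-B-D: a major triad on G.
G is the lowered second degree of F# major (diatonic 2 would be G#). This is the Neapolitan chord — a major triad on the lowered second degree.
With D in the bass the chord is in second inversion, so the figured bass is 64.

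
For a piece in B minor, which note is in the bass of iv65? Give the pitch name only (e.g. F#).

iv in B minor has root E; the chord is E-G-B-D.
The figure 65 means first inversion — the third is in the bass.

G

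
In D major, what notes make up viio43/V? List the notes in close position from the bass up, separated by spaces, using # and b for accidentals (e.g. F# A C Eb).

viio43/V is a secondary leading-tone chord. The target V is A in D major; the applied chord is rooted a semitone below, on G#.
Building a fully diminished seventh chord on G# gives G#-B-D-F.
With the 43 figure the chord is in second inversion; from the bass D upward in close position it reads D-F-G#-B.

D F G# B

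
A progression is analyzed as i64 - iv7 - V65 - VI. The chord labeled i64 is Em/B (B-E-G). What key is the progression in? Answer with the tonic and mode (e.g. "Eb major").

i64 is given as B-E-G — a minor triad with root E.
If E is scale degree 1 and the mode makes that degree carry a minor triad, the tonic is E and the mode is minor.

E minor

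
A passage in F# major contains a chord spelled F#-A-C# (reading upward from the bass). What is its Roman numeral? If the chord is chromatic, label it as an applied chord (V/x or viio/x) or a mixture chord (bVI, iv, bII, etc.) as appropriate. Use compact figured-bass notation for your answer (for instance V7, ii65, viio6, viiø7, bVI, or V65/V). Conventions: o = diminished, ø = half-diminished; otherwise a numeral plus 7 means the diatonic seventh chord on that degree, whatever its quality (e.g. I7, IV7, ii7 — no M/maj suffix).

i

The pitches F#-A-C# form a minor triad rooted on F#.
F# is the first degree of F# major. This is the minor tonic, borrowed from the parallel minor.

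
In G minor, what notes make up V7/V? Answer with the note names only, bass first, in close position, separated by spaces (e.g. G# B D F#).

A C# E G

V7/V is a secondary dominant — the dominant seventh of V. V in G minor is D, so the applied chord's root is A, a perfect fifth above.
Building a dominant seventh chord on A gives A-C#-E-G.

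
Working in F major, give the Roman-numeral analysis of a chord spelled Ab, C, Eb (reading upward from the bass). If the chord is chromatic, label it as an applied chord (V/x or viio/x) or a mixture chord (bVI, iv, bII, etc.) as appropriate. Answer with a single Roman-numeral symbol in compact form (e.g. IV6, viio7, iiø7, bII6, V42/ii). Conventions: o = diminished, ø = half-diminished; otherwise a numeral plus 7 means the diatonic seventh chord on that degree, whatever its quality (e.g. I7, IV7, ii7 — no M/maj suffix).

The pitches Ab-C-Eb form a major triad rooted on Ab.
Ab is the lowered third degree of F major (diatonic 3 would be A). This is a major triad on the lowered third degree, borrowed from the parallel minor.

bIII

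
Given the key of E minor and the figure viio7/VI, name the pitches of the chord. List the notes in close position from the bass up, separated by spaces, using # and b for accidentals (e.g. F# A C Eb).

B D F Ab

viio7/VI is a secondary leading-tone chord. The target VI is C in E minor; the applied chord is rooted a semitone below, on B.
Building a fully diminished seventh chord on B gives B-D-F-Ab.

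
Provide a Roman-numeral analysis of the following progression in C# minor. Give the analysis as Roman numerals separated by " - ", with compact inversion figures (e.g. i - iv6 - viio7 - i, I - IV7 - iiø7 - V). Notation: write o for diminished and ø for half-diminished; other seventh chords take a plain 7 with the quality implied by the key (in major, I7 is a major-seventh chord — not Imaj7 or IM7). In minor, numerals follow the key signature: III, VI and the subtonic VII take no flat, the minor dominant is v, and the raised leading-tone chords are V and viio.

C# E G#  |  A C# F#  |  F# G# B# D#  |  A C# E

i - iv6 - V42 - VI

C#-E-G#: root C# is the tonic; minor triad there is i.
A-C#-F#: minor triad on F# = scale degree 4 → iv6.
F#-G#-B#-D# has root G#, degree 5 in C# minor, so V42.
A-C#-E has root A, degree 6 in C# minor, so VI.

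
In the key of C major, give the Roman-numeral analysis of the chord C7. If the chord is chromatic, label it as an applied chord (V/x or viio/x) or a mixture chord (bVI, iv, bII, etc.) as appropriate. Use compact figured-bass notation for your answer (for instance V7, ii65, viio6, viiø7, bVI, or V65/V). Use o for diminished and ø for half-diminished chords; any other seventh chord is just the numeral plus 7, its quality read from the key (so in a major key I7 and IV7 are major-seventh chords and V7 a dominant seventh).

V7/IV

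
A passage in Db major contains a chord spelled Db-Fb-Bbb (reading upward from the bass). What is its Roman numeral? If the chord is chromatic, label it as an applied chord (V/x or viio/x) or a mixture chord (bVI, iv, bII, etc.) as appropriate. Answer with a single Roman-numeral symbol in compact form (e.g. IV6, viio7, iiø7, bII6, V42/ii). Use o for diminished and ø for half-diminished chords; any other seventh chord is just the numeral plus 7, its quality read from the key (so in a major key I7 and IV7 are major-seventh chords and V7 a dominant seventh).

The pitches Bbb-Db-Fb form a major triad rooted on Bbb.
Bbb is the lowered sixth degree of Db major (diatonic 6 would be Bb). This is a major triad on the lowered sixth degree, borrowed from the parallel minor.
With Db in the bass the chord is in first inversion, so the figured bass is 6.

bVI6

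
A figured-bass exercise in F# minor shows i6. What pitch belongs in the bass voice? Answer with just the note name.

i in F# minor has root F#; the chord is F#-A-C#.
The figure 6 means first inversion — the third is in the bass.

A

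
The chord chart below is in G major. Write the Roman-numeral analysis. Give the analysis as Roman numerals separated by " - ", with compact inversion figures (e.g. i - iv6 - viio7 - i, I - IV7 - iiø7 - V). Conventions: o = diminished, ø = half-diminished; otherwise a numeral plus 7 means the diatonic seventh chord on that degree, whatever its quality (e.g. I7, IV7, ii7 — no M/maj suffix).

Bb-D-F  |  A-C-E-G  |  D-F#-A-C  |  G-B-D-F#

Bb-D-F: major triad on Bb — chromatic; bIII (borrowed from the parallel minor).
A-C-E-G: minor seventh chord on A = scale degree 2 → ii7.
D-F#-A-C has root D, degree 5 in G major, so V7.
G-B-D-F#: major seventh chord on G = scale degree 1 → I7.

bIII - ii7 - V7 - I7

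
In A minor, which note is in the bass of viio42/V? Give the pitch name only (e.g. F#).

C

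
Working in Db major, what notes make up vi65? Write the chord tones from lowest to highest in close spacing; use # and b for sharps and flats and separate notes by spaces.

Db F Ab Bb

The numeral's case and figure indicate a minor seventh chord. In Db major its root, the submediant, is Bb.
That chord is spelled Bb-Db-F-Ab.
With the 65 figure the chord is in first inversion; from the bass Db upward in close position it reads Db-F-Ab-Bb.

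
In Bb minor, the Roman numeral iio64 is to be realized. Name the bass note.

iio in Bb minor has root C; the chord is C-Eb-Gb.
The figure 64 means second inversion — the fifth is in the bass.

Gb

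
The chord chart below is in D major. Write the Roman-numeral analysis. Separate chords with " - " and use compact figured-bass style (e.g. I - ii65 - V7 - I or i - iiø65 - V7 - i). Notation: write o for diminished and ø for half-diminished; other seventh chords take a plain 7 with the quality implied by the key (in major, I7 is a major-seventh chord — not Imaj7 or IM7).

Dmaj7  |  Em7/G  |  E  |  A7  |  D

I7 - ii65 - V/V - V7 - I

Dmaj7: root D is the tonic; major seventh chord there is I7.
Em7/G has root E, degree 2 in D major, so ii65.
E: chromatic; E is V of V, so V/V.
A7: dominant seventh chord on A = scale degree 5 → V7.
D has root D, degree 1 in D major, so I.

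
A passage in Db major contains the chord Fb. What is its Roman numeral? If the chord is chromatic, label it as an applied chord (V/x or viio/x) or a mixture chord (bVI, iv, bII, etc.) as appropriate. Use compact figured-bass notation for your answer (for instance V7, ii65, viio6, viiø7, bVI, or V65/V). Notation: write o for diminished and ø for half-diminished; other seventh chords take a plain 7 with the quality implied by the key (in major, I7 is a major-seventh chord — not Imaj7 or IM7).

Stacked in thirds the chord is Fb-Ab-Cb: a major triad on Fb.
Fb is the lowered third degree of Db major (diatonic 3 would be F). This is a major triad on the lowered third degree, borrowed from the parallel minor.

bIII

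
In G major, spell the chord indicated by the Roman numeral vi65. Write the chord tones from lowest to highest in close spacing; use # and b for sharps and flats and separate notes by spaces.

In G major, the submediant is E, and the diatonic chord built there is a minor seventh chord.
Stacking thirds from E gives E-G-B-D.
With the 65 figure the chord is in first inversion; from the bass G upward in close position it reads G-B-D-E.

G B D E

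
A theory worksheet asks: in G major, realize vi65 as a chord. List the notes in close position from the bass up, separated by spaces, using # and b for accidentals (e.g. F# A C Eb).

G B D E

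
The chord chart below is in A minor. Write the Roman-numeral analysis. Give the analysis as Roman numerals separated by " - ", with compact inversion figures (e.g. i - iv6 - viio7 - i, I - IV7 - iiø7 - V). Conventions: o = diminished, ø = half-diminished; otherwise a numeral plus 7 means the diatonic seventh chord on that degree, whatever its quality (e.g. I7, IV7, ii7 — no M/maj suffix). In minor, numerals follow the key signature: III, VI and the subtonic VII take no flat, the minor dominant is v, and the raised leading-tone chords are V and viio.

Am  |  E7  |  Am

Am: minor triad on A = scale degree 1 → i.
E7: root E is the dominant; dominant seventh chord there is V7.
Am: minor triad on A = scale degree 1 → i.

i - V7 - i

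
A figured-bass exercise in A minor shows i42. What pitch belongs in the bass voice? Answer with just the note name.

i in A minor has root A; the chord is A-C-E-G.
The figure 42 means third inversion — the seventh is in the bass.

G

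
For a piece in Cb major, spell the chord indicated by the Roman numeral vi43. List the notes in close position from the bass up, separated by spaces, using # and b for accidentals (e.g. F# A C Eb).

In Cb major, the submediant is Ab, and the diatonic chord built there is a minor seventh chord.
Stacking thirds from Ab gives Ab-Cb-Eb-Gb.
The figured bass 43 indicates second inversion, placing the fifth (Eb) in the bass: Eb-Gb-Ab-Cb.

Eb Gb Ab Cb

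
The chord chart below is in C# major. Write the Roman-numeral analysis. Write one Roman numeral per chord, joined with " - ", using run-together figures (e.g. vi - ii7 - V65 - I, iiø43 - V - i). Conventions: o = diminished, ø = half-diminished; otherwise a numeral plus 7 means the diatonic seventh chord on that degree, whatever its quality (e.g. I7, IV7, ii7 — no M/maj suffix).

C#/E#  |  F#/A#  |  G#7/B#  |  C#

C#/E#: major triad on C# = scale degree 1 → I6.
F#/A#: root F# is the subdominant; major triad there is IV6.
G#7/B#: dominant seventh chord on G# = scale degree 5 → V65.
C# has root C#, degree 1 in C# major, so I.

I6 - IV6 - V65 - I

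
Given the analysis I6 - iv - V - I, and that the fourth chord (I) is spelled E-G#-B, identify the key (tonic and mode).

E major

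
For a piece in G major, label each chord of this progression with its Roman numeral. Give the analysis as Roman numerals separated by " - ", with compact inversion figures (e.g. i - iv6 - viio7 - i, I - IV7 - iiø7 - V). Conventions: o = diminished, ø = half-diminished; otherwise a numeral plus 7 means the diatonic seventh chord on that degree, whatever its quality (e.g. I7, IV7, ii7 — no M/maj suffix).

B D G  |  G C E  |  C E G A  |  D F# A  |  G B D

B-D-G has root G, degree 1 in G major, so I6.
G-C-E has root C, degree 4 in G major, so IV64.
C-E-G-A: root A is the supertonic; minor seventh chord there is ii65.
D-F#-A: major triad on D = scale degree 5 → V.
G-B-D: root G is the tonic; major triad there is I.

I6 - IV64 - ii65 - V - I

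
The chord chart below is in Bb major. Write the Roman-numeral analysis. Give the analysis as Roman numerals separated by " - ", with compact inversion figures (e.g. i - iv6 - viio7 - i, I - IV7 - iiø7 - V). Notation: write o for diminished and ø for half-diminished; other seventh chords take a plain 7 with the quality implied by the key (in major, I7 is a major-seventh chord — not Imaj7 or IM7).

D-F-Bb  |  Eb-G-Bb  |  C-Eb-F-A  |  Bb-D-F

D-F-Bb has root Bb, degree 1 in Bb major, so I6.
Eb-G-Bb: root Eb is the subdominant; major triad there is IV.
C-Eb-F-A: root F is the dominant; dominant seventh chord there is V43.
Bb-D-F has root Bb, degree 1 in Bb major, so I.

I6 - IV - V43 - I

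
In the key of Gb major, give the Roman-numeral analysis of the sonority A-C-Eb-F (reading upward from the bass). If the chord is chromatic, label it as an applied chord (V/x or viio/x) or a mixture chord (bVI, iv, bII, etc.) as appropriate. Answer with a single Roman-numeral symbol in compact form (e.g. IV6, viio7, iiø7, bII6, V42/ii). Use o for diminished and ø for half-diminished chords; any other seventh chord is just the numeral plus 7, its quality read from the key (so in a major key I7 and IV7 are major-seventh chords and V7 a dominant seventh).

The pitches F-A-C-Eb form a dominant seventh chord rooted on F.
F is not a diatonic chord root with this quality in Gb major, but it lies a perfect fifth above Bb (iii), so the chord functions as an applied dominant of iii.
With A in the bass the chord is in first inversion, so the figured bass is 65.

V65/iii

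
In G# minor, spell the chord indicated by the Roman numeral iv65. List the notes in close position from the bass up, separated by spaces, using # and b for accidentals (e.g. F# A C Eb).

E G# B C#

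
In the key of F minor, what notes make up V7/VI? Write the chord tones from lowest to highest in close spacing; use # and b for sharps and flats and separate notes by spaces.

Ab C Eb Gb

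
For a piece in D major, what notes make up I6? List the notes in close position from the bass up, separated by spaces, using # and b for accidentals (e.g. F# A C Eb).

F# A D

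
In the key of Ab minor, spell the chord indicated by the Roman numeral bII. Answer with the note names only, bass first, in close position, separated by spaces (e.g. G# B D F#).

Bbb Db Fb

bII is the Neapolitan chord — a major triad on the lowered second degree. In Ab minor that root is Bbb.
So the chord is Bbb-Db-Fb, a major triad.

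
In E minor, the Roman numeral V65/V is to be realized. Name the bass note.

The applied chord V65/V is rooted on F#: F#-A#-C#-E.
The figure 65 means first inversion — the third is in the bass.

A#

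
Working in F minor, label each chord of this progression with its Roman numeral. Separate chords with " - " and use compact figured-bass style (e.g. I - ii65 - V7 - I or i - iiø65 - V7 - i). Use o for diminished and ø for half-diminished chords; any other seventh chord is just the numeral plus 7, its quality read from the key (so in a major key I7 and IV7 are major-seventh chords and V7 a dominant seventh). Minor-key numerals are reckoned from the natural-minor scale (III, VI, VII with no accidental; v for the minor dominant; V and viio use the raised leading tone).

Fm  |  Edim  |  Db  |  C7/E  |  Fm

i - viio - VI - V65 - i

Fm: minor triad on F = scale degree 1 → i.
Edim: root E is the leading tone; diminished triad there is viio.
Db has root Db, degree 6 in F minor, so VI.
C7/E: dominant seventh chord on C = scale degree 5 → V65.
Fm: root F is the tonic; minor triad there is i.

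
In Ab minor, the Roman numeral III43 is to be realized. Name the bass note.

III in Ab minor has root Cb; the chord is Cb-Eb-Gb-Bb.
The figure 43 means second inversion — the fifth is in the bass.

Gb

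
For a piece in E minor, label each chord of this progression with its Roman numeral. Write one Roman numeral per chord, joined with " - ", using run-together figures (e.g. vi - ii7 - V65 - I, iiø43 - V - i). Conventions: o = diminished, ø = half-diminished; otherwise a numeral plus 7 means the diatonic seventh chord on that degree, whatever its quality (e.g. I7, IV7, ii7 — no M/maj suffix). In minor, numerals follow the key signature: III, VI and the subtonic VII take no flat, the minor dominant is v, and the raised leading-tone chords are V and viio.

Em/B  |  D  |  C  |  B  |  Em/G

Em/B has root E, degree 1 in E minor, so i64.
D: major triad on D = scale degree 7 → VII.
C has root C, degree 6 in E minor, so VI.
B: major triad on B = scale degree 5 → V.
Em/G: root E is the tonic; minor triad there is i6.

i64 - VII - VI - V - i6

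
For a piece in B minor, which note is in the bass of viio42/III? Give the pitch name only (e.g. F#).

Bb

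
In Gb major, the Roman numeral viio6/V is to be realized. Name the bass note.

The applied chord viio6/V is rooted on C: C-Eb-Gb.
The figure 6 means first inversion — the third is in the bass.

Eb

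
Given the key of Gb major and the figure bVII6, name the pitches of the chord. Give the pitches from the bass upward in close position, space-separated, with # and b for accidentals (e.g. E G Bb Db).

Ab Cb Fb

bVII6 is a major triad on the lowered seventh degree (the subtonic), borrowed from the parallel minor. In Gb major that root is Fb.
So the chord is Fb-Ab-Cb, a major triad.
The figured bass 6 indicates first inversion, placing the third (Ab) in the bass: Ab-Cb-Fb.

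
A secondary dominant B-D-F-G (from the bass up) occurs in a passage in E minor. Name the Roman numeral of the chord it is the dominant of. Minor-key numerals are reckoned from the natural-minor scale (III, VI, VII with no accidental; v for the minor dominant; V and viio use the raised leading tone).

VI

The chord is a dominant seventh chord on G.
A dominant resolves down a perfect fifth: G → C. In E minor, C is scale degree 6, i.e. VI.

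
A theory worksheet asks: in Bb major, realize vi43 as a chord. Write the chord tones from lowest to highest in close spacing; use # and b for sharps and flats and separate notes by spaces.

D F G Bb

The numeral's case and figure indicate a minor seventh chord. In Bb major its root, scale degree 6, is G.
That chord is spelled G-Bb-D-F.
With the 43 figure the chord is in second inversion; from the bass D upward in close position it reads D-F-G-Bb.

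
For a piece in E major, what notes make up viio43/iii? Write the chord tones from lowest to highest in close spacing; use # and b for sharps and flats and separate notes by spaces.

viio43/iii is a secondary leading-tone chord. The target iii is G# in E major; the applied chord is rooted a semitone below, on F##.
Building a fully diminished seventh chord on F## gives F##-A#-C#-E.
With the 43 figure the chord is in second inversion; from the bass C# upward in close position it reads C#-E-F##-A#.

C# E F## A#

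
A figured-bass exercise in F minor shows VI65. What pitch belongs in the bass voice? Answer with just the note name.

F

VI in F minor has root Db; the chord is Db-F-Ab-C.
The figure 65 means first inversion — the third is in the bass.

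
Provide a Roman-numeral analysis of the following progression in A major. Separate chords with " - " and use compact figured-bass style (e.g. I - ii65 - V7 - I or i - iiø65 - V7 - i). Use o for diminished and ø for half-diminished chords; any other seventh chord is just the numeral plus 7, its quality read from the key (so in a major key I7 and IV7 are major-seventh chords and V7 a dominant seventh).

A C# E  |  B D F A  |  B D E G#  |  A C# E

A-C#-E: major triad on A = scale degree 1 → I.
B-D-F-A is non-diatonic — iiø7, a mixture chord from A minor.
B-D-E-G#: root E is the dominant; dominant seventh chord there is V43.
A-C#-E: major triad on A = scale degree 1 → I.

I - iiø7 - V43 - I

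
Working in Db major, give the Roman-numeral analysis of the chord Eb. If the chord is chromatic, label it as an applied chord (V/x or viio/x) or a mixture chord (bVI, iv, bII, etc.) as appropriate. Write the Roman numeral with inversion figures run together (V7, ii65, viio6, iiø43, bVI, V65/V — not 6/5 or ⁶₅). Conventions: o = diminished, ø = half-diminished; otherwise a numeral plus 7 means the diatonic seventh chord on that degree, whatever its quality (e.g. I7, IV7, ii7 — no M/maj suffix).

V/V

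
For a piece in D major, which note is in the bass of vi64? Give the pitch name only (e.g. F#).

vi in D major has root B; the chord is B-D-F#.
The figure 64 means second inversion — the fifth is in the bass.

F#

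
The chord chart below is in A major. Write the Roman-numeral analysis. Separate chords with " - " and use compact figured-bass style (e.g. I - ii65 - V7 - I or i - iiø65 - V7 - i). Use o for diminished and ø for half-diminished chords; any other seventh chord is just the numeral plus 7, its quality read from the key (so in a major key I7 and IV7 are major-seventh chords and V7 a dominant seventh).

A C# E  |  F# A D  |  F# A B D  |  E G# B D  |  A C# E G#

A-C#-E: root A is the tonic; major triad there is I.
F#-A-D: major triad on D = scale degree 4 → IV6.
F#-A-B-D has root B, degree 2 in A major, so ii43.
E-G#-B-D: root E is the dominant; dominant seventh chord there is V7.
A-C#-E-G#: root A is the tonic; major seventh chord there is I7.

I - IV6 - ii43 - V7 - I7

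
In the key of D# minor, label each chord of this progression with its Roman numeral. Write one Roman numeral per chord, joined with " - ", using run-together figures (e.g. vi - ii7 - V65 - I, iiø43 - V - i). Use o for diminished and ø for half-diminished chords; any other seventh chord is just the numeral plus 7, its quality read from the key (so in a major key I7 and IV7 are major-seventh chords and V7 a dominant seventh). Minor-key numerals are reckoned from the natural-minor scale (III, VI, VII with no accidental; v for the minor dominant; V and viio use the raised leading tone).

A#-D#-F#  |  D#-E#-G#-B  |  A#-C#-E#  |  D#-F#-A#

i64 - iiø42 - v - i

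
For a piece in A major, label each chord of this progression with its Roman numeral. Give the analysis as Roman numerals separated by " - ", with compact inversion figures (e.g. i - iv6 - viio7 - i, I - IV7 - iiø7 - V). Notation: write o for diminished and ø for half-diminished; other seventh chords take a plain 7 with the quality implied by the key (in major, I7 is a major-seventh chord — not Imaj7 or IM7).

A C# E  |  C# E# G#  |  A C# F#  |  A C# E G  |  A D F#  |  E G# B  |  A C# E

A-C#-E: major triad on A = scale degree 1 → I.
C#-E#-G#: a major triad on C#, the applied dominant of vi → V/vi.
A-C#-F# has root F#, degree 6 in A major, so vi6.
A-C#-E-G is the secondary dominant of IV (dominant seventh chord on A): V7/IV.
A-D-F#: major triad on D = scale degree 4 → IV64.
E-G#-B has root E, degree 5 in A major, so V.
A-C#-E has root A, degree 1 in A major, so I.

I - V/vi - vi6 - V7/IV - IV64 - V - I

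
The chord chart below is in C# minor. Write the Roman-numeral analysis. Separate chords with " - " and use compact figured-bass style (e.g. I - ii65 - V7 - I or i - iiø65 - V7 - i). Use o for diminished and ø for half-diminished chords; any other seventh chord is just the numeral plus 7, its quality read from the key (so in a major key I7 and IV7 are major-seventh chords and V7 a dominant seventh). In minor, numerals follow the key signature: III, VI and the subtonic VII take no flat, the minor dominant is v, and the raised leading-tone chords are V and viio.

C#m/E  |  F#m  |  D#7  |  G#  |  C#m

C#m/E has root C#, degree 1 in C# minor, so i6.
F#m has root F#, degree 4 in C# minor, so iv.
D#7: chromatic; D# is V of V, so V7/V.
G# has root G#, degree 5 in C# minor, so V.
C#m: minor triad on C# = scale degree 1 → i.

i6 - iv - V7/V - V - i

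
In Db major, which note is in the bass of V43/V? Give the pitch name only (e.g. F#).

The applied chord V43/V is rooted on Eb: Eb-G-Bb-Db.
The figure 43 means second inversion — the fifth is in the bass.

Bb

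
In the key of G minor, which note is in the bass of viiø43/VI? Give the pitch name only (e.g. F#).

The applied chord viiø43/VI is rooted on D: D-F-Ab-C.
The figure 43 means second inversion — the fifth is in the bass.

Ab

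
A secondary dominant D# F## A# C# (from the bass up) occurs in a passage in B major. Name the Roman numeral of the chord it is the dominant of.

vi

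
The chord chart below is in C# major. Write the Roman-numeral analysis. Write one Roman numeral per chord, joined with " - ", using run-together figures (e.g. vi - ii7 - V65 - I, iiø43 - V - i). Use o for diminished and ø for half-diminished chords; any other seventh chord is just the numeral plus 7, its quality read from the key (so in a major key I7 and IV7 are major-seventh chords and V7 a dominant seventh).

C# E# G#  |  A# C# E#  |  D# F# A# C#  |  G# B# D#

C#-E#-G#: major triad on C# = scale degree 1 → I.
A#-C#-E#: minor triad on A# = scale degree 6 → vi.
D#-F#-A#-C# has root D#, degree 2 in C# major, so ii7.
G#-B#-D# has root G#, degree 5 in C# major, so V.

I - vi - ii7 - V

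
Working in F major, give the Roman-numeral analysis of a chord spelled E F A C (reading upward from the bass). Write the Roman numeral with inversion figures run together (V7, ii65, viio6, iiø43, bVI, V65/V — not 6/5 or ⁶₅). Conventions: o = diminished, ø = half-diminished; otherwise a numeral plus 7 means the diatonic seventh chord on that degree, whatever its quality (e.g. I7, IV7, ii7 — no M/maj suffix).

I42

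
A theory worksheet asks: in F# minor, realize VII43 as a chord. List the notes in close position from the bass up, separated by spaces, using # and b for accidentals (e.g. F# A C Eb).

B D E G#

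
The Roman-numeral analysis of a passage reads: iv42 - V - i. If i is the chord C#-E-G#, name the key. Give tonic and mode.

C# minor

The chord C#m is a minor triad rooted on C#; its label is i.
If C# is scale degree 1 and the mode makes that degree carry a minor triad, the tonic is C# and the mode is minor.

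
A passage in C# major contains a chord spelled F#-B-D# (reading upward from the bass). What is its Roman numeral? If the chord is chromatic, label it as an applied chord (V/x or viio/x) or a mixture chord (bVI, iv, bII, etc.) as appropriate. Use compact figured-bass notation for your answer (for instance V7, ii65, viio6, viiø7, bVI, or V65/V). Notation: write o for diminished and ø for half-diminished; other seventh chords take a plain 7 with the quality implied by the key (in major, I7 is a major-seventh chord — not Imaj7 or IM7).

bVII64

Stacked in thirds the chord is B-D#-F#: a major triad on B.
B is the lowered seventh degree of C# major (diatonic 7 would be B#). This is a major triad on the lowered seventh degree (the subtonic), borrowed from the parallel minor.
With F# in the bass the chord is in second inversion, so the figured bass is 64.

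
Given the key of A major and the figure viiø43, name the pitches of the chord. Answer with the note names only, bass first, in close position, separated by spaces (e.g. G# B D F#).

D F# G# B

In A major, scale degree 7 is G#, and the diatonic chord built there is a half-diminished seventh chord.
Stacking thirds from G# gives G#-B-D-F#.
With the 43 figure the chord is in second inversion; from the bass D upward in close position it reads D-F#-G#-B.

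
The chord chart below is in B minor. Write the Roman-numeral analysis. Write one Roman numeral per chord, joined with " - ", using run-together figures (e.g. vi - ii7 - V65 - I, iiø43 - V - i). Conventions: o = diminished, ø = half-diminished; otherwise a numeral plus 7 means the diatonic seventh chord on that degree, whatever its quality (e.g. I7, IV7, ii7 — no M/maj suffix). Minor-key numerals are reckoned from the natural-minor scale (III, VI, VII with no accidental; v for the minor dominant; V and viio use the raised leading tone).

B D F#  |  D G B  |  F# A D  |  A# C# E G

i - VI64 - III6 - viio7

B-D-F#: root B is the tonic; minor triad there is i.
D-G-B has root G, degree 6 in B minor, so VI64.
F#-A-D: major triad on D = scale degree 3 → III6.
A#-C#-E-G: root A# is the leading tone; fully diminished seventh chord there is viio7.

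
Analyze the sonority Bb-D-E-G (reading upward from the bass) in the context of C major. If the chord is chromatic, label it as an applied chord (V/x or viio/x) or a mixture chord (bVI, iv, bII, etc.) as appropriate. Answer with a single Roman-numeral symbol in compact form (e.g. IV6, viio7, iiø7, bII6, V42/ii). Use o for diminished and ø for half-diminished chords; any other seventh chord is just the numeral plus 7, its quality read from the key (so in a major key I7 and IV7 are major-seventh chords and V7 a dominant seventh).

viiø43/IV

The pitches E-G-Bb-D form a half-diminished seventh chord rooted on E.
E sits a half step below F (IV in C major); a diminished chord there is the applied leading-tone chord of IV.
With Bb in the bass the chord is in second inversion, so the figured bass is 43.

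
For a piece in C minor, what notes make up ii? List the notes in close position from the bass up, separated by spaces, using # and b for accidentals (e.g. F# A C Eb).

D F A

Scale degree 2 in C minor is D; here the chord built on it is altered to a minor triad. ii is the minor supertonic, borrowed from the parallel major (the Dorian ii).
So the chord is D-F-A, a minor triad.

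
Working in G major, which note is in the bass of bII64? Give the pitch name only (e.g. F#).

bII in G major has root Ab; the chord is Ab-C-Eb.
The figure 64 means second inversion — the fifth is in the bass.

Eb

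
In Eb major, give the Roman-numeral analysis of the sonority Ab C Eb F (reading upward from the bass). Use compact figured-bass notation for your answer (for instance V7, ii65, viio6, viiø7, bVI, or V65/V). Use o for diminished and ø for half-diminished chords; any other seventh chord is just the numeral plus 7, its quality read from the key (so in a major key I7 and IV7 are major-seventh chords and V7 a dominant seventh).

The pitches F-Ab-C-Eb form a minor seventh chord rooted on F.
F is scale degree 2 in Eb major, and a minor seventh chord on that degree is written ii7.
With Ab in the bass the chord is in first inversion, so the figured bass is 65.

ii65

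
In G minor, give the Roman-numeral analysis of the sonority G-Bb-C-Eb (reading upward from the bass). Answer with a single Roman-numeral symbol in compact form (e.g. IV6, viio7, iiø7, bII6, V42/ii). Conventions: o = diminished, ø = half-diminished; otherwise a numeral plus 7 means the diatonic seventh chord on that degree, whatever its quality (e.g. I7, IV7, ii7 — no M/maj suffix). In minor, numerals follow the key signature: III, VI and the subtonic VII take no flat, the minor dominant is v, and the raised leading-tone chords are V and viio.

Stacked in thirds the chord is C-Eb-G-Bb: a minor seventh chord on C.
In G minor, C is the subdominant; the diatonic minor seventh chord there is iv7.
With G in the bass the chord is in second inversion, so the figured bass is 43.

iv43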